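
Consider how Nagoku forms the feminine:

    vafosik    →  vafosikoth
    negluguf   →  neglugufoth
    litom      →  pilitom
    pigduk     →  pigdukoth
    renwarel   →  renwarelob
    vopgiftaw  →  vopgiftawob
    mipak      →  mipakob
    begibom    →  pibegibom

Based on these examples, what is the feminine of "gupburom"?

pigduk and mipak both end in -k yet inflect differently (pigdukoth, mipakob), so the final letter is not what conditions the rule; the last vowel is.
"gupburom" has last vowel 'o'. The stems whose last vowel is 'o' (begibom → pibegibom, litom → pilitom) add the prefix pi-.
The other patterns: stems whose last vowel is 'i' or 'u' add -oth; stems whose last vowel is 'a' or 'e' add -ob.
So gupburom → pigupburom.

pigupburom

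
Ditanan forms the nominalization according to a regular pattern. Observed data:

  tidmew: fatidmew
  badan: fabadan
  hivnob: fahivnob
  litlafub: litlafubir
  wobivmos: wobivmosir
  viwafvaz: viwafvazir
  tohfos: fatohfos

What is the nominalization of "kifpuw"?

fakifpuw

litlafub and hivnob both end in -b yet inflect differently (litlafubir, fahivnob), so the final letter is not what conditions the rule; the number of vowels is.
"kifpuw" has 2 vowels. The stems with 2 vowels (badan → fabadan, hivnob → fahivnob, tohfos → fatohfos) add the prefix fa-.
The other pattern: stems with 3 vowels add -ir.
So kifpuw → fakifpuw.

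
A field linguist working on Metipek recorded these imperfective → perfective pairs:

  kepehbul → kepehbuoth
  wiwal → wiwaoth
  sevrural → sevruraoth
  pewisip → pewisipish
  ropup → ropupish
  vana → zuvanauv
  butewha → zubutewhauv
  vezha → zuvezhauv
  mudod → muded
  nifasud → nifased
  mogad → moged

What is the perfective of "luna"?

zulunauv

kepehbul and ropup both have last vowel 'u' yet inflect differently (kepehbuoth, ropupish), so the last vowel is not what conditions the rule; the final letter is.
"luna" ends in -a. The stems ending in -a (vana → zuvanauv, butewha → zubutewhauv, vezha → zuvezhauv) add zu- … -uv around the stem.
So luna → zulunauv.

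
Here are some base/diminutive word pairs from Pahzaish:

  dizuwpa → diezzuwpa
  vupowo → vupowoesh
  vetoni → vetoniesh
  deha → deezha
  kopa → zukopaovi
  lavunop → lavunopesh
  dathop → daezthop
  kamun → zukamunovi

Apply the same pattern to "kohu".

kopa and deha both end in -a yet inflect differently (zukopaovi, deezha), so the final letter is not what conditions the rule; the first letter is.
"kohu" begins with k-. The stems beginning with k- (kopa → zukopaovi, kamun → zukamunovi) add zu- … -ovi around the stem.
So kohu → zukohuovi.

zukohuovi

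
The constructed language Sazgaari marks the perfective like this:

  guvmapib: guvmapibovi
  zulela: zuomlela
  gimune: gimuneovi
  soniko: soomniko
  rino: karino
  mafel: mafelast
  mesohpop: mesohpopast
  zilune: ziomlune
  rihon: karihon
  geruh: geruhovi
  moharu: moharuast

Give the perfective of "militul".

rino and soniko both end in -o yet inflect differently (karino, soomniko), so the final letter is not what conditions the rule; the first letter is.
"militul" begins with m-. The stems beginning with m- (moharu → moharuast, mesohpop → mesohpopast, mafel → mafelast) add -ast.
So militul → militulast.

militulast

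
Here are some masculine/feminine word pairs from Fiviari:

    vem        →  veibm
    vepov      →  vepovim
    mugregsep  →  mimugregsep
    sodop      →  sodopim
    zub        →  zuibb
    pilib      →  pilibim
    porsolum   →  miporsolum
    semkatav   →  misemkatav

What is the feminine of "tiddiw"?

tiddiwim

"tiddiw" has 2 vowels. The stems with 2 vowels (sodop → sodopim, pilib → pilibim, vepov → vepovim) add -im.
The other patterns: stems with 1 vowel insert -ib- after the first vowel; stems with 3 vowels add the prefix mi-.
So tiddiw → tiddiwim.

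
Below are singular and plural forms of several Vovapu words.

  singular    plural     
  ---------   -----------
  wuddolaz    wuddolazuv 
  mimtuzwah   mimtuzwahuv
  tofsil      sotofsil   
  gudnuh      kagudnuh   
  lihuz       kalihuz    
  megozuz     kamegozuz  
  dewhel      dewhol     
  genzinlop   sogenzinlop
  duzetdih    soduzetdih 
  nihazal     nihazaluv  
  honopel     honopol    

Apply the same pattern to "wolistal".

"wolistal" has last vowel 'a'. The stems whose last vowel is 'a' (nihazal → nihazaluv, wuddolaz → wuddolazuv, mimtuzwah → mimtuzwahuv) add -uv.
The other patterns: stems whose last vowel is 'u' add the prefix ka-; stems whose last vowel is 'i' or 'o' add the prefix so-; stems whose last vowel is 'e' change the last vowel to 'o'.
So wolistal → wolistaluv.

wolistaluv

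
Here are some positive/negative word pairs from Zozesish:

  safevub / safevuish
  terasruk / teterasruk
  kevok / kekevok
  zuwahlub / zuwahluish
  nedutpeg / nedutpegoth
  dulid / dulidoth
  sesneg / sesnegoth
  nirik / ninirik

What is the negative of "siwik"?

dulid and nirik both have last vowel 'i' yet inflect differently (dulidoth, ninirik), so the last vowel is not what conditions the rule; the final letter is.
"siwik" ends in -k. The stems ending in -k (kevok → kekevok, nirik → ninirik, terasruk → teterasruk) repeat the first consonant+vowel as a prefix.
So siwik → sisiwik.

sisiwik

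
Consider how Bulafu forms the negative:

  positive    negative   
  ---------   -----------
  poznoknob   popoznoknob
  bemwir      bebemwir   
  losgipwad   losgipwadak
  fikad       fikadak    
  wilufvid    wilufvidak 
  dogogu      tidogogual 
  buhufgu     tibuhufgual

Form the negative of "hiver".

hihiver

bemwir and wilufvid both have last vowel 'i' yet inflect differently (bebemwir, wilufvidak), so the last vowel is not what conditions the rule; the final letter is.
"hiver" ends in -r. The one such stem in the data (bemwir → bebemwir) repeats the first consonant+vowel as a prefix (as does poznoknob), so the same rule applies.
So hiver → hihiver.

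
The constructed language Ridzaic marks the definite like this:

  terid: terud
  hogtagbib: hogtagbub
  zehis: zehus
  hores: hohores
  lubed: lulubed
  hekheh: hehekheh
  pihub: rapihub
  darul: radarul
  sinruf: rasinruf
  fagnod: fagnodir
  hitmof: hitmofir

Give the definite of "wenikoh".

zehis and hores both end in -s yet inflect differently (zehus, hohores), so the final letter is not what conditions the rule; the last vowel is.
"wenikoh" has last vowel 'o'. The stems whose last vowel is 'o' (fagnod → fagnodir, hitmof → hitmofir) add -ir.
So wenikoh → wenikohir.

wenikohir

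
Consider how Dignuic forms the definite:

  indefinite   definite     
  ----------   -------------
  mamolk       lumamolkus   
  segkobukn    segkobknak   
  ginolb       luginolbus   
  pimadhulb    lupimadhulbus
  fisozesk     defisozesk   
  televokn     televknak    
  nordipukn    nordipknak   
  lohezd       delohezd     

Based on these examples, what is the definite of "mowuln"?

"mowuln" has second-to-last letter 'l'. The stems whose second-to-last letter is 'l' (pimadhulb → lupimadhulbus, ginolb → luginolbus, mamolk → lumamolkus) add lu- … -us around the stem.
The other patterns: stems whose second-to-last letter is 'k' delete the last vowel and add -ak; stems whose second-to-last letter is 's' or 'z' add the prefix de-.
So mowuln → lumowulnus.

lumowulnus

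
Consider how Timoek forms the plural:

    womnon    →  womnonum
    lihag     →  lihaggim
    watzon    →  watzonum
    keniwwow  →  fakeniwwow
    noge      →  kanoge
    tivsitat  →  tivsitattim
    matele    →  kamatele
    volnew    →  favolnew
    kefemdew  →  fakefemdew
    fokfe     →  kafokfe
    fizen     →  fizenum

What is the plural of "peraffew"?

"peraffew" ends in -w. The stems ending in -w (volnew → favolnew, kefemdew → fakefemdew, keniwwow → fakeniwwow) add the prefix fa-.
So peraffew → faperaffew.

faperaffew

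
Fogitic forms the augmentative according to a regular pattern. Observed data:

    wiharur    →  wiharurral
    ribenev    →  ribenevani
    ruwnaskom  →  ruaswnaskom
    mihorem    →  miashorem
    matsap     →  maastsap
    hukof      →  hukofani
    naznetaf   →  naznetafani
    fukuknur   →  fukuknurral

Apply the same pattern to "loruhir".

naznetaf and matsap both have last vowel 'a' yet inflect differently (naznetafani, maastsap), so the last vowel is not what conditions the rule; the final letter is.
"loruhir" ends in -r. The stems ending in -r (wiharur → wiharurral, fukuknur → fukuknurral) double the final consonant and add -al.
So loruhir → loruhirral.

loruhirral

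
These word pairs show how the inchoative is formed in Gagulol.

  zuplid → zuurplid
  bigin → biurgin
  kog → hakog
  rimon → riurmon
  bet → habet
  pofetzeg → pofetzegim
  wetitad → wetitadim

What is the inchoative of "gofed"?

"gofed" has 2 vowels. The stems with 2 vowels (zuplid → zuurplid, bigin → biurgin, rimon → riurmon) insert -ur- after the first vowel.
The other patterns: stems with 1 vowel add the prefix ha-; stems with 3 vowels add -im.
So gofed → gourfed.

gourfed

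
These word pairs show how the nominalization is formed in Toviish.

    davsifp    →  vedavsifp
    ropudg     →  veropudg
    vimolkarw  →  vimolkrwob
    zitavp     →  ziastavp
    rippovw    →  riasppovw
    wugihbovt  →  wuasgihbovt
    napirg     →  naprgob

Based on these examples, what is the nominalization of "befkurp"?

rippovw and vimolkarw both end in -w yet inflect differently (riasppovw, vimolkrwob), so the final letter is not what conditions the rule; the second-to-last letter is.
"befkurp" has second-to-last letter 'r'. The stems whose second-to-last letter is 'r' (vimolkarw → vimolkrwob, napirg → naprgob) delete the last vowel and add -ob.
So befkurp → befkrpob.

befkrpob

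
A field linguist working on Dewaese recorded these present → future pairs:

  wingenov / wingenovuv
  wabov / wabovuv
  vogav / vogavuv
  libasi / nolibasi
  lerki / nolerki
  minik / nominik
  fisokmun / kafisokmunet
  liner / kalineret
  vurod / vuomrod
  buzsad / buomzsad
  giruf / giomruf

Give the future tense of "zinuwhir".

wingenov and vurod both have last vowel 'o' yet inflect differently (wingenovuv, vuomrod), so the last vowel is not what conditions the rule; the final letter is.
"zinuwhir" ends in -r. The one such stem in the data (liner → kalineret) adds ka- … -et around the stem, so the same rule applies.
The other patterns: stems ending in -v add -uv; stems ending in -i or -k add the prefix no-; stems ending in -d or -f insert -om- after the first vowel.
So zinuwhir → kazinuwhiret.

kazinuwhiret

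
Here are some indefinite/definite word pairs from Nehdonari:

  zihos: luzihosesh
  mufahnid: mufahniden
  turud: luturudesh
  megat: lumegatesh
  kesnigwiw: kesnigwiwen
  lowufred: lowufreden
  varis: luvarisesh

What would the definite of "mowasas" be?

mowasasen

lowufred and turud both end in -d yet inflect differently (lowufreden, luturudesh), so the final letter is not what conditions the rule; the number of vowels is.
"mowasas" has 3 vowels. The stems with 3 vowels (lowufred → lowufreden, mufahnid → mufahniden, kesnigwiw → kesnigwiwen) add -en.
The other pattern: stems with 2 vowels add lu- … -esh around the stem.
So mowasas → mowasasen.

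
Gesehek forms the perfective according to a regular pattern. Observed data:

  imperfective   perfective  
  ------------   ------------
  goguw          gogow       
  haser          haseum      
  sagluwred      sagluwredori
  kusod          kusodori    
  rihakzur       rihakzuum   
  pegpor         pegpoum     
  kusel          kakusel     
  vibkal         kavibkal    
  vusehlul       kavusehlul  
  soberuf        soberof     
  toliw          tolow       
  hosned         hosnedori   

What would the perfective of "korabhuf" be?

korabhof

rihakzur and vusehlul both have last vowel 'u' yet inflect differently (rihakzuum, kavusehlul), so the last vowel is not what conditions the rule; the final letter is.
"korabhuf" ends in -f. The one such stem in the data (soberuf → soberof) changes the last vowel to 'o' (as do toliw, goguw), so the same rule applies.
The other patterns: stems ending in -r drop the final letter and add -um; stems ending in -l add the prefix ka-; stems ending in -d add -ori.
So korabhuf → korabhof.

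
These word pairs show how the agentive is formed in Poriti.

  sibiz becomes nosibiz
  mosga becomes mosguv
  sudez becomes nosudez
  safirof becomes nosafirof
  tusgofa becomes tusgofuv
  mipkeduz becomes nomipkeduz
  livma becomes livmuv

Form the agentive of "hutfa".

mosga and mipkeduz both begin with m- yet inflect differently (mosguv, nomipkeduz), so the first letter is not what conditions the rule; the final letter is.
"hutfa" ends in -a. The stems ending in -a (tusgofa → tusgofuv, mosga → mosguv, livma → livmuv) drop the final letter and add -uv.
The other pattern: stems ending in -f or -z add the prefix no-.
So hutfa → hutfuv.

hutfuv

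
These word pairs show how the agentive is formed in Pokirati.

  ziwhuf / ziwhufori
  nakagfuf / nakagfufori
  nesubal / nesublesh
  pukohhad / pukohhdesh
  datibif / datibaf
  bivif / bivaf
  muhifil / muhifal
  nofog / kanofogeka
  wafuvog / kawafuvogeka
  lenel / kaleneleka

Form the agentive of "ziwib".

ziwab

ziwhuf and datibif both end in -f yet inflect differently (ziwhufori, datibaf), so the final letter is not what conditions the rule; the last vowel is.
"ziwib" has last vowel 'i'. The stems whose last vowel is 'i' (datibif → datibaf, bivif → bivaf, muhifil → muhifal) change the last vowel to 'a'.
The other patterns: stems whose last vowel is 'u' add -ori; stems whose last vowel is 'a' delete the last vowel and add -esh; stems whose last vowel is 'e' or 'o' add ka- … -eka around the stem.
So ziwib → ziwab.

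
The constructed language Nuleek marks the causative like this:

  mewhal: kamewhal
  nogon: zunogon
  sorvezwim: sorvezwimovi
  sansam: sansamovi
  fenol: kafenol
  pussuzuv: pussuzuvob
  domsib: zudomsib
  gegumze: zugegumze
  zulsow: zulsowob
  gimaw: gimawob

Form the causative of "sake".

zusake

mewhal and sansam both have last vowel 'a' yet inflect differently (kamewhal, sansamovi), so the last vowel is not what conditions the rule; the final letter is.
"sake" ends in -e. The one such stem in the data (gegumze → zugegumze) adds the prefix zu-, so the same rule applies.
The other patterns: stems ending in -l add the prefix ka-; stems ending in -m add -ovi; stems ending in -v or -w add -ob.
So sake → zusake.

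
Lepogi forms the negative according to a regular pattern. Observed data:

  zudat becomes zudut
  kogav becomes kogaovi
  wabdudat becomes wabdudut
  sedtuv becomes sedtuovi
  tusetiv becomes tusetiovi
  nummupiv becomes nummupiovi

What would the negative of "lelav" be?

kogav and zudat both have last vowel 'a' yet inflect differently (kogaovi, zudut), so the last vowel is not what conditions the rule; the final letter is.
"lelav" ends in -v. The stems ending in -v (tusetiv → tusetiovi, nummupiv → nummupiovi, kogav → kogaovi) drop the final letter and add -ovi.
The other pattern: stems ending in -t change the last vowel to 'u'.
So lelav → lelaovi.

lelaovi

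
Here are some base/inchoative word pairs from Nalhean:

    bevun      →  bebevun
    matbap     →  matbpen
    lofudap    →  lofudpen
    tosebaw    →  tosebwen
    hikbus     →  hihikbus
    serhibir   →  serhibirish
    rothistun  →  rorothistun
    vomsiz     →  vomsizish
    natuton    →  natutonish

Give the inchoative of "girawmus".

gigirawmus

rothistun and natuton both end in -n yet inflect differently (rorothistun, natutonish), so the final letter is not what conditions the rule; the last vowel is.
"girawmus" has last vowel 'u'. The stems whose last vowel is 'u' (rothistun → rorothistun, hikbus → hihikbus, bevun → bebevun) repeat the first consonant+vowel as a prefix.
The other patterns: stems whose last vowel is 'a' delete the last vowel and add -en; stems whose last vowel is 'i' or 'o' add -ish.
So girawmus → gigirawmus.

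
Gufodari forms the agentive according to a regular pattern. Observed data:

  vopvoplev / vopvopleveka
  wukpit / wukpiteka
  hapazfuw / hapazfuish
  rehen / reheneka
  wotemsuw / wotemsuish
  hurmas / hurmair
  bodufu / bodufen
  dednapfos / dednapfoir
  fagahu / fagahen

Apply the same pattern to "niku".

niken

"niku" ends in -u. The stems ending in -u (fagahu → fagahen, bodufu → bodufen) drop the final letter and add -en.
The other patterns: stems ending in -w drop the final letter and add -ish; stems ending in -s drop the final letter and add -ir; stems ending in -n, -t or -v add -eka.
So niku → niken.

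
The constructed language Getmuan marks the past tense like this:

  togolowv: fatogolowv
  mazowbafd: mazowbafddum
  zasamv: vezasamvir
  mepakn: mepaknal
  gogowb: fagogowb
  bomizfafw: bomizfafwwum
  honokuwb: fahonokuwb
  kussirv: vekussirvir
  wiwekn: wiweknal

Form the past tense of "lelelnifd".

lelelnifddum

"lelelnifd" has second-to-last letter 'f'. The stems whose second-to-last letter is 'f' (bomizfafw → bomizfafwwum, mazowbafd → mazowbafddum) double the final consonant and add -um.
So lelelnifd → lelelnifddum.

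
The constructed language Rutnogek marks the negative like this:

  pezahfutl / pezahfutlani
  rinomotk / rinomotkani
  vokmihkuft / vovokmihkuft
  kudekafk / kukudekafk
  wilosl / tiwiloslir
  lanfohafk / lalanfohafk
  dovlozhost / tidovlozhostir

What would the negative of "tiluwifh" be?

titiluwifh

rinomotk and kudekafk both end in -k yet inflect differently (rinomotkani, kukudekafk), so the final letter is not what conditions the rule; the second-to-last letter is.
"tiluwifh" has second-to-last letter 'f'. The stems whose second-to-last letter is 'f' (vokmihkuft → vovokmihkuft, kudekafk → kukudekafk, lanfohafk → lalanfohafk) repeat the first consonant+vowel as a prefix.
The other patterns: stems whose second-to-last letter is 't' add -ani; stems whose second-to-last letter is 's' add ti- … -ir around the stem.
So tiluwifh → titiluwifh.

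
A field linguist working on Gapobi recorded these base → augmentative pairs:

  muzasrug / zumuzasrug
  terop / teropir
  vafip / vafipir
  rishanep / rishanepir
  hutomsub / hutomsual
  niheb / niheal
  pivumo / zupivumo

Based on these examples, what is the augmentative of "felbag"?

zufelbag

"felbag" ends in -g. The one such stem in the data (muzasrug → zumuzasrug) adds the prefix zu-, so the same rule applies.
The other patterns: stems ending in -b drop the final letter and add -al; stems ending in -p add -ir.
So felbag → zufelbag.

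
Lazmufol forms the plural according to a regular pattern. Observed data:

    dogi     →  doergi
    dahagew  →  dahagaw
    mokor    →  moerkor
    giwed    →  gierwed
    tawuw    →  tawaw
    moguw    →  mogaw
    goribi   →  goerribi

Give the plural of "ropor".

roerpor

dahagew and giwed both have last vowel 'e' yet inflect differently (dahagaw, gierwed), so the last vowel is not what conditions the rule; the final letter is.
"ropor" ends in -r. The one such stem in the data (mokor → moerkor) inserts -er- after the first vowel (as do dogi, goribi), so the same rule applies.
The other pattern: stems ending in -w change the last vowel to 'a'.
So ropor → roerpor.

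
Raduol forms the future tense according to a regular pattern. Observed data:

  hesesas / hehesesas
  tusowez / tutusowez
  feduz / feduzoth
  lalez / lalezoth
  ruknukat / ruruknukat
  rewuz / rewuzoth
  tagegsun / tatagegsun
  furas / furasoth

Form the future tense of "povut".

"povut" has 2 vowels. The stems with 2 vowels (furas → furasoth, feduz → feduzoth, lalez → lalezoth) add -oth.
The other pattern: stems with 3 vowels repeat the first consonant+vowel as a prefix.
So povut → povutoth.

povutoth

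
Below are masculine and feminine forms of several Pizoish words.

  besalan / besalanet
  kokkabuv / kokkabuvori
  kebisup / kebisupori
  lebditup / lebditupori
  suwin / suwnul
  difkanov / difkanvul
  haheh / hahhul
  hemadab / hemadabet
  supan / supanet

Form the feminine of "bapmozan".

bapmozanet

kokkabuv and difkanov both end in -v yet inflect differently (kokkabuvori, difkanvul), so the final letter is not what conditions the rule; the last vowel is.
"bapmozan" has last vowel 'a'. The stems whose last vowel is 'a' (besalan → besalanet, hemadab → hemadabet, supan → supanet) add -et.
The other patterns: stems whose last vowel is 'u' add -ori; stems whose last vowel is 'e', 'i' or 'o' delete the last vowel and add -ul.
So bapmozan → bapmozanet.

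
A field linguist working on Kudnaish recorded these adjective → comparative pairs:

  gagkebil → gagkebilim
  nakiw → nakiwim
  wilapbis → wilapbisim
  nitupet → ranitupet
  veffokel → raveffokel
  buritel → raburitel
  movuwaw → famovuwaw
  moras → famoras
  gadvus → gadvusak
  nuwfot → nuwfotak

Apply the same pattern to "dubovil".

dubovilim

gagkebil and veffokel both end in -l yet inflect differently (gagkebilim, raveffokel), so the final letter is not what conditions the rule; the last vowel is.
"dubovil" has last vowel 'i'. The stems whose last vowel is 'i' (gagkebil → gagkebilim, nakiw → nakiwim, wilapbis → wilapbisim) add -im.
The other patterns: stems whose last vowel is 'e' add the prefix ra-; stems whose last vowel is 'a' add the prefix fa-; stems whose last vowel is 'o' or 'u' add -ak.
So dubovil → dubovilim.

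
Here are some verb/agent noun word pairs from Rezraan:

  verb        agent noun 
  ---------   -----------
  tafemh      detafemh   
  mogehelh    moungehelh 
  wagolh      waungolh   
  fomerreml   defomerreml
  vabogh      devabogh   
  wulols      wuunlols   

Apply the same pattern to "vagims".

devagims

mogehelh and vabogh both end in -h yet inflect differently (moungehelh, devabogh), so the final letter is not what conditions the rule; the second-to-last letter is.
"vagims" has second-to-last letter 'm'. The stems whose second-to-last letter is 'm' (fomerreml → defomerreml, tafemh → detafemh) add the prefix de-.
So vagims → devagims.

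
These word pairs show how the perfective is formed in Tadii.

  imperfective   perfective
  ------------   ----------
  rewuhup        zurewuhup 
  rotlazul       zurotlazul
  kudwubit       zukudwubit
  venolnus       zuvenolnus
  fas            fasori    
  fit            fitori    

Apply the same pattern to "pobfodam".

"pobfodam" has 3 vowels. The stems with 3 vowels (rewuhup → zurewuhup, rotlazul → zurotlazul, kudwubit → zukudwubit) add the prefix zu-.
The other pattern: stems with 1 vowel add -ori.
So pobfodam → zupobfodam.

zupobfodam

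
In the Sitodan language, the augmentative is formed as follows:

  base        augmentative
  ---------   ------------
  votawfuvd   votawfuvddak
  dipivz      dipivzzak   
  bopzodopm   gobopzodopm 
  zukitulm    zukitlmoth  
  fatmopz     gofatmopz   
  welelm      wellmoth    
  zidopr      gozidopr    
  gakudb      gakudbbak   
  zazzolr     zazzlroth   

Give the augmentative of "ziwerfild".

"ziwerfild" has second-to-last letter 'l'. The stems whose second-to-last letter is 'l' (welelm → wellmoth, zazzolr → zazzlroth, zukitulm → zukitlmoth) delete the last vowel and add -oth.
The other patterns: stems whose second-to-last letter is 'p' add the prefix go-; stems whose second-to-last letter is 'd' or 'v' double the final consonant and add -ak.
So ziwerfild → ziwerfldoth.

ziwerfldoth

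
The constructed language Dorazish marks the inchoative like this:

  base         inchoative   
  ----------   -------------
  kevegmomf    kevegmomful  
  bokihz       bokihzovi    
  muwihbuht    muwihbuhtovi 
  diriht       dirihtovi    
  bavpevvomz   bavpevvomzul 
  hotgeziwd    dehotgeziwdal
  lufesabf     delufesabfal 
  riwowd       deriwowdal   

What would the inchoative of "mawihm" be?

bavpevvomz and bokihz both end in -z yet inflect differently (bavpevvomzul, bokihzovi), so the final letter is not what conditions the rule; the second-to-last letter is.
"mawihm" has second-to-last letter 'h'. The stems whose second-to-last letter is 'h' (bokihz → bokihzovi, diriht → dirihtovi, muwihbuht → muwihbuhtovi) add -ovi.
So mawihm → mawihmovi.

mawihmovi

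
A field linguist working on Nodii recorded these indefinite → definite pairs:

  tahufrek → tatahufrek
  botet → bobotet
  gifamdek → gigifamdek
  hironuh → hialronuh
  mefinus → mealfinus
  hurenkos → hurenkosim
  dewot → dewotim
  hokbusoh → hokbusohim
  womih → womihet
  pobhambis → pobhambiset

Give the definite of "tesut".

"tesut" has last vowel 'u'. The stems whose last vowel is 'u' (hironuh → hialronuh, mefinus → mealfinus) insert -al- after the first vowel.
So tesut → tealsut.

tealsut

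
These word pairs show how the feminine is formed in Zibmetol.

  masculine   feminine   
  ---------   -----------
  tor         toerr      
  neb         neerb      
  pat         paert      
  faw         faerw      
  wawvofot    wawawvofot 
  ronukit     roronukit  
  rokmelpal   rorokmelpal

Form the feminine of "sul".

suerl

pat and wawvofot both end in -t yet inflect differently (paert, wawawvofot), so the final letter is not what conditions the rule; the number of vowels is.
"sul" has 1 vowel. The stems with 1 vowel (tor → toerr, neb → neerb, pat → paert) insert -er- after the first vowel.
So sul → suerl.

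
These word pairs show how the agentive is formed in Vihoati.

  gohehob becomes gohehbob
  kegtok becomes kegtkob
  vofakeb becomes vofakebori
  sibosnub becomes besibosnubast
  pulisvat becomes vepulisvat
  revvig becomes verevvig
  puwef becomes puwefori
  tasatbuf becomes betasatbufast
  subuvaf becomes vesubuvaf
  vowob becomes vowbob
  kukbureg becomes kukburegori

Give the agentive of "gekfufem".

"gekfufem" has last vowel 'e'. The stems whose last vowel is 'e' (puwef → puwefori, vofakeb → vofakebori, kukbureg → kukburegori) add -ori.
So gekfufem → gekfufemori.

gekfufemori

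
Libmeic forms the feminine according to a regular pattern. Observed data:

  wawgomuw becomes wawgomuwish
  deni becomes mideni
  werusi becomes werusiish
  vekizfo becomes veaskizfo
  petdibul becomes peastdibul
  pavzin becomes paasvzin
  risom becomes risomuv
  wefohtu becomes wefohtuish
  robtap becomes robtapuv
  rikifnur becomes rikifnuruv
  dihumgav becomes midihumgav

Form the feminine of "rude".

rudeuv

werusi and deni both end in -i yet inflect differently (werusiish, mideni), so the final letter is not what conditions the rule; the first letter is.
"rude" begins with r-. The stems beginning with r- (risom → risomuv, rikifnur → rikifnuruv, robtap → robtapuv) add -uv.
So rude → rudeuv.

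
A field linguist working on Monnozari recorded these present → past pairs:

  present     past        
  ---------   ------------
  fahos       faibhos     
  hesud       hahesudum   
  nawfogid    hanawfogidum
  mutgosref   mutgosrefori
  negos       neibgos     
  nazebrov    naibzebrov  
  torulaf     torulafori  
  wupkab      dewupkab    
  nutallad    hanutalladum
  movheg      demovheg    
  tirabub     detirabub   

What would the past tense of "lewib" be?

delewib

nutallad and torulaf both have last vowel 'a' yet inflect differently (hanutalladum, torulafori), so the last vowel is not what conditions the rule; the final letter is.
"lewib" ends in -b. The stems ending in -b (tirabub → detirabub, wupkab → dewupkab) add the prefix de-.
The other patterns: stems ending in -d add ha- … -um around the stem; stems ending in -f add -ori; stems ending in -s or -v insert -ib- after the first vowel.
So lewib → delewib.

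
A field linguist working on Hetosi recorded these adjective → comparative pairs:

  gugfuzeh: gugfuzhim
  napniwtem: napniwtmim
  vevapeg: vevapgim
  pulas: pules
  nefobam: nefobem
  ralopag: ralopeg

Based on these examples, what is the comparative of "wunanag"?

wunaneg

napniwtem and nefobam both end in -m yet inflect differently (napniwtmim, nefobem), so the final letter is not what conditions the rule; the last vowel is.
"wunanag" has last vowel 'a'. The stems whose last vowel is 'a' (pulas → pules, nefobam → nefobem, ralopag → ralopeg) change the last vowel to 'e'.
So wunanag → wunaneg.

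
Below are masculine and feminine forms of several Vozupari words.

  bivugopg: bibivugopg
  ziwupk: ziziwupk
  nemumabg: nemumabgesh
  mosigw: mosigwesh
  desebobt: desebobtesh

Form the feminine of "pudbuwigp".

bivugopg and nemumabg both end in -g yet inflect differently (bibivugopg, nemumabgesh), so the final letter is not what conditions the rule; the second-to-last letter is.
"pudbuwigp" has second-to-last letter 'g'. The one such stem in the data (mosigw → mosigwesh) adds -esh, so the same rule applies.
The other pattern: stems whose second-to-last letter is 'p' repeat the first consonant+vowel as a prefix.
So pudbuwigp → pudbuwigpesh.

pudbuwigpesh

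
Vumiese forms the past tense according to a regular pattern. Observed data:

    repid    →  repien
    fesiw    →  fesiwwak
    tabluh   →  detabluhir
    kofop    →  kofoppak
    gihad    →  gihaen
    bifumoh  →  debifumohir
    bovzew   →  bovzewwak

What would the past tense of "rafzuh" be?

derafzuhir

bifumoh and kofop both have last vowel 'o' yet inflect differently (debifumohir, kofoppak), so the last vowel is not what conditions the rule; the final letter is.
"rafzuh" ends in -h. The stems ending in -h (tabluh → detabluhir, bifumoh → debifumohir) add de- … -ir around the stem.
The other patterns: stems ending in -d drop the final letter and add -en; stems ending in -p or -w double the final consonant and add -ak.
So rafzuh → derafzuhir.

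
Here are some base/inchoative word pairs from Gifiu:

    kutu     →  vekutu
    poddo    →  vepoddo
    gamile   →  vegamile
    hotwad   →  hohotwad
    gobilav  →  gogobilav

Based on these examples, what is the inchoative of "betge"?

vebetge

gamile and gobilav both begin with g- yet inflect differently (vegamile, gogobilav), so the first letter is not what conditions the rule; whether the stem ends in a vowel or a consonant is.
"betge" ends in a vowel. The stems ending in a vowel (kutu → vekutu, poddo → vepoddo, gamile → vegamile) add the prefix ve-.
So betge → vebetge.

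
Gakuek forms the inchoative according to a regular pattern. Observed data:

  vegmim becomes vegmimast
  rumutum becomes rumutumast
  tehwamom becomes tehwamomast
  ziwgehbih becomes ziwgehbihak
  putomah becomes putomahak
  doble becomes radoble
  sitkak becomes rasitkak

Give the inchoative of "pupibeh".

pupibehak

vegmim and ziwgehbih both have last vowel 'i' yet inflect differently (vegmimast, ziwgehbihak), so the last vowel is not what conditions the rule; the final letter is.
"pupibeh" ends in -h. The stems ending in -h (ziwgehbih → ziwgehbihak, putomah → putomahak) add -ak.
The other patterns: stems ending in -m add -ast; stems ending in -e or -k add the prefix ra-.
So pupibeh → pupibehak.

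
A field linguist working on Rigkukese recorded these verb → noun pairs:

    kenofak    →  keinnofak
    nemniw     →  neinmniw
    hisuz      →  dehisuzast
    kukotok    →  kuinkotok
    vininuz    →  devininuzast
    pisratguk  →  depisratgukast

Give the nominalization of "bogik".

boingik

"bogik" has last vowel 'i'. The one such stem in the data (nemniw → neinmniw) inserts -in- after the first vowel (as do kukotok, kenofak), so the same rule applies.
So bogik → boingik.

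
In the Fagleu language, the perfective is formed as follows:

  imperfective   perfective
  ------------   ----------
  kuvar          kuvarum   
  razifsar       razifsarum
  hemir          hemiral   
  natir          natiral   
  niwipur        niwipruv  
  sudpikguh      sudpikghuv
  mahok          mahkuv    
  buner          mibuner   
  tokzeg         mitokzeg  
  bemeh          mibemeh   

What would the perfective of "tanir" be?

taniral

kuvar and hemir both end in -r yet inflect differently (kuvarum, hemiral), so the final letter is not what conditions the rule; the last vowel is.
"tanir" has last vowel 'i'. The stems whose last vowel is 'i' (hemir → hemiral, natir → natiral) add -al.
The other patterns: stems whose last vowel is 'a' add -um; stems whose last vowel is 'o' or 'u' delete the last vowel and add -uv; stems whose last vowel is 'e' add the prefix mi-.
So tanir → taniral.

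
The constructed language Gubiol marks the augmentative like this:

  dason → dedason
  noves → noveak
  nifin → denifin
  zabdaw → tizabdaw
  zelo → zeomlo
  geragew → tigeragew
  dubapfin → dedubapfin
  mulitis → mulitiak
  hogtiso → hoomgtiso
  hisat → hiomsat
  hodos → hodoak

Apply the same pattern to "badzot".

baomdzot

mulitis and nifin both have last vowel 'i' yet inflect differently (mulitiak, denifin), so the last vowel is not what conditions the rule; the final letter is.
"badzot" ends in -t. The one such stem in the data (hisat → hiomsat) inserts -om- after the first vowel (as do zelo, hogtiso), so the same rule applies.
The other patterns: stems ending in -s drop the final letter and add -ak; stems ending in -n add the prefix de-; stems ending in -w add the prefix ti-.
So badzot → baomdzot.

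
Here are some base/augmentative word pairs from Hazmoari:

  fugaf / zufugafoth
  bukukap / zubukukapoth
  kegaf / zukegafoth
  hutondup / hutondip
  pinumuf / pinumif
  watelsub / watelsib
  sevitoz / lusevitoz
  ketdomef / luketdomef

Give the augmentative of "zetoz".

luzetoz

bukukap and hutondup both end in -p yet inflect differently (zubukukapoth, hutondip), so the final letter is not what conditions the rule; the last vowel is.
"zetoz" has last vowel 'o'. The one such stem in the data (sevitoz → lusevitoz) adds the prefix lu-, so the same rule applies.
The other patterns: stems whose last vowel is 'a' add zu- … -oth around the stem; stems whose last vowel is 'u' change the last vowel to 'i'.
So zetoz → luzetoz.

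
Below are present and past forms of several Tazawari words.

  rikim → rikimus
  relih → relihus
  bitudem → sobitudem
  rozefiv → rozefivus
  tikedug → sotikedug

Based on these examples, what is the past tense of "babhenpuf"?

rikim and bitudem both end in -m yet inflect differently (rikimus, sobitudem), so the final letter is not what conditions the rule; the last vowel is.
"babhenpuf" has last vowel 'u'. The one such stem in the data (tikedug → sotikedug) adds the prefix so-, so the same rule applies.
So babhenpuf → sobabhenpuf.

sobabhenpuf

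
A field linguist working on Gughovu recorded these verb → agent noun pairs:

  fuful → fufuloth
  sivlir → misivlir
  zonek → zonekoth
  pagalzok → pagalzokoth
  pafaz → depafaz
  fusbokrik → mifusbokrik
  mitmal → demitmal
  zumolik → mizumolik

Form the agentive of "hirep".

"hirep" has last vowel 'e'. The one such stem in the data (zonek → zonekoth) adds -oth, so the same rule applies.
So hirep → hirepoth.

hirepoth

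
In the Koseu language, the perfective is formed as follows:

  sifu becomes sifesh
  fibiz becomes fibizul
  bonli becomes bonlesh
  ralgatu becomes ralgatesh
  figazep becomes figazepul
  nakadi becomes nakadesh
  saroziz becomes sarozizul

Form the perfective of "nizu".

"nizu" ends in a vowel. The stems ending in a vowel (bonli → bonlesh, sifu → sifesh, ralgatu → ralgatesh) drop the final letter and add -esh.
So nizu → nizesh.

nizesh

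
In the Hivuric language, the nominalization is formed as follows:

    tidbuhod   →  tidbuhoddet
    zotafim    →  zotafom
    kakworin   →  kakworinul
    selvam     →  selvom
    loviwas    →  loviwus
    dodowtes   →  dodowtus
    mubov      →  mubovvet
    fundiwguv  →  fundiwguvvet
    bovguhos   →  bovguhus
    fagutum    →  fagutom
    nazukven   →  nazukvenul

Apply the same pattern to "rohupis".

rohupus

zotafim and kakworin both have last vowel 'i' yet inflect differently (zotafom, kakworinul), so the last vowel is not what conditions the rule; the final letter is.
"rohupis" ends in -s. The stems ending in -s (bovguhos → bovguhus, dodowtes → dodowtus, loviwas → loviwus) change the last vowel to 'u'.
The other patterns: stems ending in -m change the last vowel to 'o'; stems ending in -n add -ul; stems ending in -d or -v double the final consonant and add -et.
So rohupis → rohupus.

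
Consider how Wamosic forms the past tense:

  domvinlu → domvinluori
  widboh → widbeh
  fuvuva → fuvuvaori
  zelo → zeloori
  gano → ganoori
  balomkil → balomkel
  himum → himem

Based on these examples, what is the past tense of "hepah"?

himum and domvinlu both have last vowel 'u' yet inflect differently (himem, domvinluori), so the last vowel is not what conditions the rule; whether the stem ends in a vowel or a consonant is.
"hepah" ends in a consonant. The stems ending in a consonant (balomkil → balomkel, widboh → widbeh, himum → himem) change the last vowel to 'e'.
The other pattern: stems ending in a vowel add -ori.
So hepah → hepeh.

hepeh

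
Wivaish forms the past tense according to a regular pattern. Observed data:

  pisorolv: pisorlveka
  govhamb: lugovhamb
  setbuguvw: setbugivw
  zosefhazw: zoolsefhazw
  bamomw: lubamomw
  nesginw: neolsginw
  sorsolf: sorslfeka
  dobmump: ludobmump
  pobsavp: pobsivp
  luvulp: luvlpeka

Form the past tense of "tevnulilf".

"tevnulilf" has second-to-last letter 'l'. The stems whose second-to-last letter is 'l' (luvulp → luvlpeka, pisorolv → pisorlveka, sorsolf → sorslfeka) delete the last vowel and add -eka.
So tevnulilf → tevnullfeka.

tevnullfeka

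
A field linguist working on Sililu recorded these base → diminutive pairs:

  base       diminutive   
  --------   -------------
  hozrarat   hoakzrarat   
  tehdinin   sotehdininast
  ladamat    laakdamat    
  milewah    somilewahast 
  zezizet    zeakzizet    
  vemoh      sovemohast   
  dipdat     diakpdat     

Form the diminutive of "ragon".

hozrarat and milewah both have last vowel 'a' yet inflect differently (hoakzrarat, somilewahast), so the last vowel is not what conditions the rule; the final letter is.
"ragon" ends in -n. The one such stem in the data (tehdinin → sotehdininast) adds so- … -ast around the stem, so the same rule applies.
So ragon → soragonast.

soragonast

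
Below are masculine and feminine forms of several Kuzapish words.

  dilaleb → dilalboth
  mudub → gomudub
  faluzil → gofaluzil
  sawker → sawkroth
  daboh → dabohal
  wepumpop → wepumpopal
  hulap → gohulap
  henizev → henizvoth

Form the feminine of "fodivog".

"fodivog" has last vowel 'o'. The stems whose last vowel is 'o' (wepumpop → wepumpopal, daboh → dabohal) add -al.
So fodivog → fodivogal.

fodivogal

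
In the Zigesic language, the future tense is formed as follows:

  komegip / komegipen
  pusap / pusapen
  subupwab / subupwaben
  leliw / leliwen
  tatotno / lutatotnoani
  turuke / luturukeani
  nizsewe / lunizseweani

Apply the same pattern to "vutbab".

komegip and tatotno both have 3 vowels yet inflect differently (komegipen, lutatotnoani), so the number of vowels is not what conditions the rule; whether the stem ends in a vowel or a consonant is.
"vutbab" ends in a consonant. The stems ending in a consonant (komegip → komegipen, pusap → pusapen, subupwab → subupwaben) add -en.
So vutbab → vutbaben.

vutbaben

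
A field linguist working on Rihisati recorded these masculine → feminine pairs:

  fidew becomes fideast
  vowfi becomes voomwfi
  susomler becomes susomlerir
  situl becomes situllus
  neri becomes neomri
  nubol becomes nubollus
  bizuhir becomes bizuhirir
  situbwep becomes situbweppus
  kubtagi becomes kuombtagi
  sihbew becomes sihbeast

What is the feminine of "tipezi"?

tiompezi

susomler and situbwep both have last vowel 'e' yet inflect differently (susomlerir, situbweppus), so the last vowel is not what conditions the rule; the final letter is.
"tipezi" ends in -i. The stems ending in -i (neri → neomri, vowfi → voomwfi, kubtagi → kuombtagi) insert -om- after the first vowel.
So tipezi → tiompezi.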